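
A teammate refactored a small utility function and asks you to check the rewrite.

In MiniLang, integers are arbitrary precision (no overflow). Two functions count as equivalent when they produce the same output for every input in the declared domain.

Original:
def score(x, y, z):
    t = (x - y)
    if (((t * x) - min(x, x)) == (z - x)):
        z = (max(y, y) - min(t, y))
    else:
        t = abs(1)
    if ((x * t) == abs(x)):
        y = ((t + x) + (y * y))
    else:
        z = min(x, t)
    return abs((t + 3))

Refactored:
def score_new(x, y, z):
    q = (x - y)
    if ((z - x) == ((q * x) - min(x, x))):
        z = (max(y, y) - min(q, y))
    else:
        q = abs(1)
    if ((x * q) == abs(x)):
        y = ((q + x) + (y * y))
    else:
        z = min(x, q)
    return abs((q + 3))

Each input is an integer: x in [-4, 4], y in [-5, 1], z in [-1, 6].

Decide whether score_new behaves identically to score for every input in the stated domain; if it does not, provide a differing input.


Behavior is preserved: although local variable names differ, the outputs never diverge.
Spot check at x=4, y=1, z=1 — score: t becomes 3; next (((t * x) - min(x, x)) == (z - x)) evaluates to false; next t becomes 1; next ((x * t) == abs(x)) evaluates to true; next y becomes 6; next final value 4. score_new: q becomes 3; next ((z - x) == ((q * x) - min(x, x))) evaluates to false; next q becomes 1; next ((x * q) == abs(x)) evaluates to true; next y becomes 6; next final value 4. Both give 4.
Every one of the 504 inputs gives matching results.
verdict: equivalent


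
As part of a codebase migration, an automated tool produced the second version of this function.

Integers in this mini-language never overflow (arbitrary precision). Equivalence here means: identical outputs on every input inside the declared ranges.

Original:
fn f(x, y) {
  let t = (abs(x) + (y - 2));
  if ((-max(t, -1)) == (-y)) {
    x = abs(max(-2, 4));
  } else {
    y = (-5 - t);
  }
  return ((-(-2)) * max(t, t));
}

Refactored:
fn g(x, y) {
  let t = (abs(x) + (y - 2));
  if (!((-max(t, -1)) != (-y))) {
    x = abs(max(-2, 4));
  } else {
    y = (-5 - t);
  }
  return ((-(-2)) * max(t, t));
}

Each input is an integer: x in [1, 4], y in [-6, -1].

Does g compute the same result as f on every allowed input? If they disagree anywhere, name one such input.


This is a faithful refactor — boolean connective usage differs; and comparison usage differs, but the computed results match everywhere.
As a probe, take x=1, y=-4: f runs t becomes -5; next ((-max(t, -1)) == (-y)) evaluates to false; next y becomes 0; next final value -10; g runs t becomes -5; next (!((-max(t, -1)) != (-y))) evaluates to false; next y becomes 0; next final value -10; both end at -10.
Checked all 24 inputs in the declared domain: the outputs agree on every one.
verdict: equivalent


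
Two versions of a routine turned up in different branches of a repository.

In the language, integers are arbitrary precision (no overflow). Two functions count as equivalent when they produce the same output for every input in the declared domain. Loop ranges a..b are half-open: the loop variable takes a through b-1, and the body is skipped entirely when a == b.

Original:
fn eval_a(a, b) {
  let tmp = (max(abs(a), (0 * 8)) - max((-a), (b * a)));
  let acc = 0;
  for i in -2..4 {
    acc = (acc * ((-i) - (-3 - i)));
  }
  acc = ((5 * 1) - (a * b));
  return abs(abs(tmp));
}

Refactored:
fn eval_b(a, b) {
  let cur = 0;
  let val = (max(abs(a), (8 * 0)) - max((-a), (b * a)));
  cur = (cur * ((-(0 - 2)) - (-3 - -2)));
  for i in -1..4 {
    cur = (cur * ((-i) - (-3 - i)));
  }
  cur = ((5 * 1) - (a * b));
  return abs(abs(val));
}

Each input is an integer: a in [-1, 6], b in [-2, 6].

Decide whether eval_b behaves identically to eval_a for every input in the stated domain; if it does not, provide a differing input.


Side by side, the visible changes include: constant usage differs; also local variable names differ; also arithmetic usage differs; also loop structure differs; also statement counts differ.
Spot check at a=4, b=4 — eval_a: tmp := -12 | acc := 0 | iter i=-2: | acc := 0 | iter i=-1: | acc := 0 | iter i=0: | acc := 0 | iter i=1: | acc := 0 | iter i=2: | acc := 0 | iter i=3: | acc := 0 | acc := -11 | result 12. eval_b: cur := 0 | val := -12 | cur := 0 | iter i=-1: | cur := 0 | iter i=0: | cur := 0 | iter i=1: | cur := 0 | iter i=2: | cur := 0 | iter i=3: | cur := 0 | cur := -11 | result 12. Both give 12.
An exhaustive pass over the 72 declared inputs shows identical outputs.
verdict: equivalent


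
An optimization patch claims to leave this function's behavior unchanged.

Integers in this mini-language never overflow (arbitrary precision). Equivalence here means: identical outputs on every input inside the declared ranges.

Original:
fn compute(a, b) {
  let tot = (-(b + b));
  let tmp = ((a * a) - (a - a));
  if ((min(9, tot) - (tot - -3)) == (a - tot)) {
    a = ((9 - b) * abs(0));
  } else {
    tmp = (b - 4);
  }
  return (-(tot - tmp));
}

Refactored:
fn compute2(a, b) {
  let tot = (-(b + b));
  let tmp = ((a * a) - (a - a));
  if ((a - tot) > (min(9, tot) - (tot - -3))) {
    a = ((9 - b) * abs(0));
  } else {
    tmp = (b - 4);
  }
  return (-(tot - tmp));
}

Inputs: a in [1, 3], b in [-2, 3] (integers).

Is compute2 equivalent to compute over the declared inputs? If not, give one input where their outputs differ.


The rewrite breaks on a=1, b=-2, where the results are -3 and -10.
compute: tot becomes 4; next tmp becomes 1; next ((min(9, tot) - (tot - -3)) == (a - tot)) evaluates to true; next a becomes 0; next final value -3
compute2: tot becomes 4; next tmp becomes 1; next ((a - tot) > (min(9, tot) - (tot - -3))) evaluates to false; next tmp becomes -6; next final value -10
verdict: not equivalent; witness: a=1, b=-2


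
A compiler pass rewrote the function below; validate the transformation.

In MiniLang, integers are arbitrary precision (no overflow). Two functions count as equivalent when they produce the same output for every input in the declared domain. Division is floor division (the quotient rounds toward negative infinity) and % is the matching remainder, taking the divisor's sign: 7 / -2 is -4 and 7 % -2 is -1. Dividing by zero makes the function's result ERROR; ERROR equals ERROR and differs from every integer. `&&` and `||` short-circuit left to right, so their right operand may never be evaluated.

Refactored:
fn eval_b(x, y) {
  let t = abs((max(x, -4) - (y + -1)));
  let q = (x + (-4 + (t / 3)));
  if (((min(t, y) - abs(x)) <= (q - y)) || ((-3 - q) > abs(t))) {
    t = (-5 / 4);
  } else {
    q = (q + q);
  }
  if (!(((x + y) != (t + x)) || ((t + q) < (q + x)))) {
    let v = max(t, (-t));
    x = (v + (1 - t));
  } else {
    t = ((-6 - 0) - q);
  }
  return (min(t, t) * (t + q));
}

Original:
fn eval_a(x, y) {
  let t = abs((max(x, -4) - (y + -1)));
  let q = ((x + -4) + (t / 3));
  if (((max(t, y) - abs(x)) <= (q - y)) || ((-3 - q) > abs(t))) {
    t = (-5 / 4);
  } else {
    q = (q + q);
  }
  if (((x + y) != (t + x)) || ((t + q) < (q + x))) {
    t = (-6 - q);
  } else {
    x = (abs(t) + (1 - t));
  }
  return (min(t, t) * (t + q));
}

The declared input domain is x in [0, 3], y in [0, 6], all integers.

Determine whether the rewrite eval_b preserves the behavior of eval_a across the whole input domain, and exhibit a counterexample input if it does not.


Input x=2, y=0: 24 from eval_a versus 30 from eval_b.
verdict: not equivalent; witness: x=2, y=0


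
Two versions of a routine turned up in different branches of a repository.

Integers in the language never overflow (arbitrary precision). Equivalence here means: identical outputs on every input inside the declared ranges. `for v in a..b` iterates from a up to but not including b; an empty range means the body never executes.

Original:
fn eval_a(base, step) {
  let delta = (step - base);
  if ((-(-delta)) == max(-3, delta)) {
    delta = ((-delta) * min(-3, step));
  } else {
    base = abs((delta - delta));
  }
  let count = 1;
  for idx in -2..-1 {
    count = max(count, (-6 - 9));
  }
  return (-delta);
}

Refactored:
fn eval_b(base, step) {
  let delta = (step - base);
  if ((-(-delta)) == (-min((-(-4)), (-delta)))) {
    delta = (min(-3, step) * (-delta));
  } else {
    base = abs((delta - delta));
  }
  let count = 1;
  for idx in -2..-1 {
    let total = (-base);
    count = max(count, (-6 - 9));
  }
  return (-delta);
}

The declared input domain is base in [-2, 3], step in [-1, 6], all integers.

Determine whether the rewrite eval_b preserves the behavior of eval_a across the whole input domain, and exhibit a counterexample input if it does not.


Not equivalent: base=3, step=-1 separates them (4 vs 12).
eval_a: delta = -4; ((-(-delta)) == max(-3, delta)) -> false; base = 0; count = 1; [idx=-2]; count = 1; return 4
eval_b: delta = -4; ((-(-delta)) == (-min((-(-4)), (-delta)))) -> true; delta = -12; count = 1; [idx=-2]; total = -3; count = 1; return 12
verdict: not equivalent; witness: base=3, step=-1


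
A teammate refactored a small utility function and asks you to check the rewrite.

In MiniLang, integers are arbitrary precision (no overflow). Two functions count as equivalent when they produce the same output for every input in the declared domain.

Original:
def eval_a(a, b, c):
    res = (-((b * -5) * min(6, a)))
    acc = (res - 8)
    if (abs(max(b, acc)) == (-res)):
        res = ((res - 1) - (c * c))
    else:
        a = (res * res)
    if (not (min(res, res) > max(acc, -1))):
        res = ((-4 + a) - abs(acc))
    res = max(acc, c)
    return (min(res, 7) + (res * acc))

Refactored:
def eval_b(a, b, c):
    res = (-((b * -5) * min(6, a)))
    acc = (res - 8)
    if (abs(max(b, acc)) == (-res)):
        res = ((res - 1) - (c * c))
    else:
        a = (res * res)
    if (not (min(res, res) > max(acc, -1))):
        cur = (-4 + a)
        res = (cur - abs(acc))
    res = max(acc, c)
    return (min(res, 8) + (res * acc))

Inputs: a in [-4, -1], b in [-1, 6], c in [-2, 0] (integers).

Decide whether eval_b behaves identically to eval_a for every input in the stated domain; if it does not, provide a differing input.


Try a=-4, b=-1, c=-2.
eval_a: res=20, then acc=12, then (abs(max(b, acc)) == (-res)) is false, then a=400, then (not (min(res, res) > max(acc, -1))) is false, then res=12, then returns 151
eval_b: res=20, then acc=12, then (abs(max(b, acc)) == (-res)) is false, then a=400, then (not (min(res, res) > max(acc, -1))) is false, then res=12, then returns 152
151 and 152 differ, so these are not the same function on this domain.
verdict: not equivalent; witness: a=-4, b=-1, c=-2


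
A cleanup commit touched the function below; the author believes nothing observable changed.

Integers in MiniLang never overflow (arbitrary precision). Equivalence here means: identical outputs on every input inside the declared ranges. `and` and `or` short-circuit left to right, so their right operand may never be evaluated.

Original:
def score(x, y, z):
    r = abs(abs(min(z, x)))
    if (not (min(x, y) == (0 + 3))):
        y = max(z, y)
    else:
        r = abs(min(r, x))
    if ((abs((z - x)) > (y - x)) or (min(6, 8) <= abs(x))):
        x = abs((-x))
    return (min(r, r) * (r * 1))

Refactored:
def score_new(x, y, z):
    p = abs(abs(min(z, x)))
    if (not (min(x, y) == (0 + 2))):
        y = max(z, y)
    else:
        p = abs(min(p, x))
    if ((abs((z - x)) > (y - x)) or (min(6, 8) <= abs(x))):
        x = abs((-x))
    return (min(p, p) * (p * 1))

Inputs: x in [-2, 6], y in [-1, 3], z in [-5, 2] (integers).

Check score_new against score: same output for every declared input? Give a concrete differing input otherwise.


Run the pair on x=2, y=2, z=-5.
score: r=5, then (not (min(x, y) == (0 + 3))) is true, then y=2, then ((abs((z - x)) > (y - x)) or (min(6, 8) <= abs(x))) is true, then x=2, then returns 25
score_new: p=5, then (not (min(x, y) == (0 + 2))) is false, then p=2, then ((abs((z - x)) > (y - x)) or (min(6, 8) <= abs(x))) is true, then x=2, then returns 4
25 != 4, so the rewrite changes behavior.
verdict: not equivalent; witness: x=2, y=2, z=-5


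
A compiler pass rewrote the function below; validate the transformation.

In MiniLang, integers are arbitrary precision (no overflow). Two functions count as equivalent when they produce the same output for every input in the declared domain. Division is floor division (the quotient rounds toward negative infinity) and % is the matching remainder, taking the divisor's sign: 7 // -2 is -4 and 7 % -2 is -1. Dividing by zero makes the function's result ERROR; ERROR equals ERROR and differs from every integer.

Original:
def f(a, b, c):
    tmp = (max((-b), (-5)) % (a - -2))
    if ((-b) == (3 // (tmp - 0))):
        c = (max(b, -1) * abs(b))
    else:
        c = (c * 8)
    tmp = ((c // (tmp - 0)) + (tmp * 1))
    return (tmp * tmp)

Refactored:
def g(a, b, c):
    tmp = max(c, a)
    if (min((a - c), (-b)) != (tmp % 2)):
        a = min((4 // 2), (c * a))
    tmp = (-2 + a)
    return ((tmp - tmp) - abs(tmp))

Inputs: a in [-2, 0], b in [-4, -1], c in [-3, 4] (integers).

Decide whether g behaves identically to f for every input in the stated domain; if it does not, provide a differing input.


Consider the input a=-2, b=-4, c=-3.
f: a zero divisor aborts: ERROR
g: tmp=-2, then (min((a - c), (-b)) != (tmp % 2)) is true, then a=2, then tmp=0, then returns 0
ERROR against 0: the behavior changed.
verdict: not equivalent; witness: a=-2, b=-4, c=-3


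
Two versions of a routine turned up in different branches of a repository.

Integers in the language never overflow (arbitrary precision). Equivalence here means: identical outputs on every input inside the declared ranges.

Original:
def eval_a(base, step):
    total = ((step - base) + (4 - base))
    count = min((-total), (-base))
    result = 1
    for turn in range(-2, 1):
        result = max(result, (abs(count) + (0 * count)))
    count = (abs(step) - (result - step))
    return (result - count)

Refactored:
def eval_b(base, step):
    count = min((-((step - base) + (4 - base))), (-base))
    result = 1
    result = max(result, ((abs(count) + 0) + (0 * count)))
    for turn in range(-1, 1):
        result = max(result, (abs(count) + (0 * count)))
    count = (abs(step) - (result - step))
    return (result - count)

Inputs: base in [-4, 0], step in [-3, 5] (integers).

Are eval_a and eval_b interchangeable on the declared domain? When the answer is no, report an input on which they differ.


Comparing the listings, the differences include: loop structure differs; arithmetic usage differs; local variable names differ; constant usage differs; min/max/abs usage differs.
Spot check at base=-3, step=0 — eval_a: total := 10 | count := -10 | result := 1 | iter turn=-2: | result := 10 | iter turn=-1: | result := 10 | iter turn=0: | result := 10 | count := -10 | result 20. eval_b: count := -10 | result := 1 | result := 10 | iter turn=-1: | result := 10 | iter turn=0: | result := 10 | count := -10 | result 20. Both give 20.
Checked all 45 inputs in the declared domain: the outputs agree on every one.
verdict: equivalent


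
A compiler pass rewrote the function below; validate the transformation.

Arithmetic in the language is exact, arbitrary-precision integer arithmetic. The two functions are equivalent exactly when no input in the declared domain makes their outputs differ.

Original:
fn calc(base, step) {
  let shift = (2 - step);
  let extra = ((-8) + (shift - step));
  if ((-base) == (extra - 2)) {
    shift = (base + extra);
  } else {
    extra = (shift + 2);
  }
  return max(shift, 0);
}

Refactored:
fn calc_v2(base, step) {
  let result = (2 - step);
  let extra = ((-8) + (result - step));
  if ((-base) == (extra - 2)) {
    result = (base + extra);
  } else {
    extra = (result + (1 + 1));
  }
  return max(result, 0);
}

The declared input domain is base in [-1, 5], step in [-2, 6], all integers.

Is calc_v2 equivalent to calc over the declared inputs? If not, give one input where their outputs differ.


The two versions differ — the changes include constant usage differs; also local variable names differ; also arithmetic usage differs.
Spot check at base=1, step=6 — calc: shift=-4, then extra=-18, then ((-base) == (extra - 2)) is false, then extra=-2, then returns 0. calc_v2: result=-4, then extra=-18, then ((-base) == (extra - 2)) is false, then extra=-2, then returns 0. Both give 0.
Across all 63 domain points the two functions coincide.
verdict: equivalent


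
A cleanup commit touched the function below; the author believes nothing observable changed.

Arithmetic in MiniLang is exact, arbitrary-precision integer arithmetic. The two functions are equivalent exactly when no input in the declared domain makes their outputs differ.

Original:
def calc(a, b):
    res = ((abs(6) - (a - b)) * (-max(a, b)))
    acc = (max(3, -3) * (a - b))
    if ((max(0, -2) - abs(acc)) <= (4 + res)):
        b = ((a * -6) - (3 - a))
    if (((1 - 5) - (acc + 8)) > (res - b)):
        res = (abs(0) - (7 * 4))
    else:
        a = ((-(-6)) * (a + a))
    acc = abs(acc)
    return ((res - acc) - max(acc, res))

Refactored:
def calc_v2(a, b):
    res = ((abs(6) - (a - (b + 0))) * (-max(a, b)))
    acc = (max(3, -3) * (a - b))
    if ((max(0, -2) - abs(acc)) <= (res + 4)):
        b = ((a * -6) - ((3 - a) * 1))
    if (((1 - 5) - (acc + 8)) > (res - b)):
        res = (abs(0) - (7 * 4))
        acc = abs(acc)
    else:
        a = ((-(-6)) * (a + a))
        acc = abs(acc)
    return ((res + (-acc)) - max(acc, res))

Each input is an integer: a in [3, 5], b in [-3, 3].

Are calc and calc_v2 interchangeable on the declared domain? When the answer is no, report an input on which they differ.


The two versions differ — the changes include min/max/abs usage differs, arithmetic usage differs, constant usage differs, statement counts differ.
Spot check at a=4, b=-3 — calc: res = 4; acc = 21; ((max(0, -2) - abs(acc)) <= (4 + res)) -> true; b = -23; (((1 - 5) - (acc + 8)) > (res - b)) -> false; a = 48; acc = 21; return -38. calc_v2: res = 4; acc = 21; ((max(0, -2) - abs(acc)) <= (res + 4)) -> true; b = -23; (((1 - 5) - (acc + 8)) > (res - b)) -> false; a = 48; acc = 21; return -38. Both give -38.
Across all 21 domain points the two functions coincide.
verdict: equivalent


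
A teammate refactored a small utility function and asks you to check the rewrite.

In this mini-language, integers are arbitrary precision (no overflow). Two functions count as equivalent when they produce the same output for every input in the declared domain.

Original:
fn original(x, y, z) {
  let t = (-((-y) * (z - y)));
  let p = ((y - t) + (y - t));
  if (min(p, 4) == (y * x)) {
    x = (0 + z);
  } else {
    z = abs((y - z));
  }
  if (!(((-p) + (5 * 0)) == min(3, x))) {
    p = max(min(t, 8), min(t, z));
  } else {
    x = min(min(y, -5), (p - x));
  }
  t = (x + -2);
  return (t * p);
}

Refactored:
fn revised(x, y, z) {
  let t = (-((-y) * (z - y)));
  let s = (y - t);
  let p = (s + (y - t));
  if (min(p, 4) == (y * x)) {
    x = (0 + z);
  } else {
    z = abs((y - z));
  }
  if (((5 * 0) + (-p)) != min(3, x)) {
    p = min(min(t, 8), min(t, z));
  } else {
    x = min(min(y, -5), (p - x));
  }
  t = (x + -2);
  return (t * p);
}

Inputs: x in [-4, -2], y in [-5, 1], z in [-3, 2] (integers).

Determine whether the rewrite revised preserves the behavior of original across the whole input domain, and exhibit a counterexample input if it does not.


Evaluate both at x=-4, y=-2, z=-3.
original: t=2, then p=-8, then (min(p, 4) == (y * x)) is false, then z=1, then (!(((-p) + (5 * 0)) == min(3, x))) is true, then p=2, then t=-6, then returns -12
revised: t=2, then s=-4, then p=-8, then (min(p, 4) == (y * x)) is false, then z=1, then (((5 * 0) + (-p)) != min(3, x)) is true, then p=1, then t=-6, then returns -6
-12 != -6, so the rewrite changes behavior.
verdict: not equivalent; witness: x=-4, y=-2, z=-3


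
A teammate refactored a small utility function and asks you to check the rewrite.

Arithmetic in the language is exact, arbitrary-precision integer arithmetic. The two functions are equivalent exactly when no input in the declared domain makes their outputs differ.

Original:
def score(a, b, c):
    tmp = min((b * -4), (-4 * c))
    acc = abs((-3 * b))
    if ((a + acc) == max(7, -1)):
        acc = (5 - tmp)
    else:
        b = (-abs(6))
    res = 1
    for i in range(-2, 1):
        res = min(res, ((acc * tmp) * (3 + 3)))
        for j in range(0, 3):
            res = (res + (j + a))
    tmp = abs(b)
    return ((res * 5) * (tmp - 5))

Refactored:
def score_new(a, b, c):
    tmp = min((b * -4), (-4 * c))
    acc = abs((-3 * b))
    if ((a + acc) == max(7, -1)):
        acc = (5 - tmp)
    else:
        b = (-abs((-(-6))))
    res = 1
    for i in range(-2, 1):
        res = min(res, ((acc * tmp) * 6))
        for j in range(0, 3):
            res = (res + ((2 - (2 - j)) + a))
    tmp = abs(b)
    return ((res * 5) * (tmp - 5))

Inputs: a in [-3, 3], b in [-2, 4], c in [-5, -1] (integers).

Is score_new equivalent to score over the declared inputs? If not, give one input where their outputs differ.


The two are interchangeable: constant usage differs, arithmetic usage differs, and every declared input agrees.
Spot check at a=1, b=-1, c=-2 — score: tmp=4, then acc=3, then ((a + acc) == max(7, -1)) is false, then b=-6, then res=1, then (i=-2), then res=1, then (j=0), then res=2, then (j=1), then res=4, then (j=2), then res=7, then (i=-1), then res=7, then (j=0), then res=8, then (j=1), then res=10, then (j=2), then res=13, then (i=0), then res=13, then (j=0), then res=14, then (j=1), then res=16, then (j=2), then res=19, then tmp=6, then returns 95. score_new: tmp=4, then acc=3, then ((a + acc) == max(7, -1)) is false, then b=-6, then res=1, then (i=-2), then res=1, then (j=0), then res=2, then (j=1), then res=4, then (j=2), then res=7, then (i=-1), then res=7, then (j=0), then res=8, then (j=1), then res=10, then (j=2), then res=13, then (i=0), then res=13, then (j=0), then res=14, then (j=1), then res=16, then (j=2), then res=19, then tmp=6, then returns 95. Both give 95.
Sweeping the whole domain (245 inputs) finds no disagreement.
verdict: equivalent


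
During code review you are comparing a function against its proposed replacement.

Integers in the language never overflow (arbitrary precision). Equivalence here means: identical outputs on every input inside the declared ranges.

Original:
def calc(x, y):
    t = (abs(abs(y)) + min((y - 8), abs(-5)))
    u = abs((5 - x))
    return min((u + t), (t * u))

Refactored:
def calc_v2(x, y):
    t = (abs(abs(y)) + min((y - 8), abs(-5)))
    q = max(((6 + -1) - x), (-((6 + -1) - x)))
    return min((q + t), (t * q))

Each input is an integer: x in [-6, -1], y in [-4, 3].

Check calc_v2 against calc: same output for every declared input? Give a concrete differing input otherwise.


Equivalent — the differences include min/max/abs usage differs; also local variable names differ; also constant usage differs; also arithmetic usage differs, yet no declared input distinguishes the two.
Spot check at x=-2, y=2 — calc: t = -4; u = 7; return -28. calc_v2: t = -4; q = 7; return -28. Both give -28.
Across all 48 domain points the two functions coincide.
verdict: equivalent


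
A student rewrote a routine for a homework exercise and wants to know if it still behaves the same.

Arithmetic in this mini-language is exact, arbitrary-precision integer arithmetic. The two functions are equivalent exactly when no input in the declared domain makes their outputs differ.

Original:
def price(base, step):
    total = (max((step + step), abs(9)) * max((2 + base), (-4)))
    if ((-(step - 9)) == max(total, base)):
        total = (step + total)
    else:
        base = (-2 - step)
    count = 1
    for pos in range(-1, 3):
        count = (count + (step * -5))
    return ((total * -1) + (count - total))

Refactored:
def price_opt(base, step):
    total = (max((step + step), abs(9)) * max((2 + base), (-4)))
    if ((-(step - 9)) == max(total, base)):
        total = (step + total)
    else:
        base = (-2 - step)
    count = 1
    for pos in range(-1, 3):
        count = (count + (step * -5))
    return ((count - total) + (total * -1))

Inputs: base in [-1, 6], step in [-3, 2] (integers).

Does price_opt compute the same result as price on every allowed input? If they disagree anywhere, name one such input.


The two versions differ — the changes include same computation, different form.
Tracing base=0, step=0: price: total = 18; ((-(step - 9)) == max(total, base)) -> false; base = -2; count = 1; [pos=-1]; count = 1; [pos=0]; count = 1; [pos=1]; count = 1; [pos=2]; count = 1; return -35 | price_opt: total = 18; ((-(step - 9)) == max(total, base)) -> false; base = -2; count = 1; [pos=-1]; count = 1; [pos=0]; count = 1; [pos=1]; count = 1; [pos=2]; count = 1; return -35 — matching result -35.
Every one of the 48 inputs gives matching results.
verdict: equivalent


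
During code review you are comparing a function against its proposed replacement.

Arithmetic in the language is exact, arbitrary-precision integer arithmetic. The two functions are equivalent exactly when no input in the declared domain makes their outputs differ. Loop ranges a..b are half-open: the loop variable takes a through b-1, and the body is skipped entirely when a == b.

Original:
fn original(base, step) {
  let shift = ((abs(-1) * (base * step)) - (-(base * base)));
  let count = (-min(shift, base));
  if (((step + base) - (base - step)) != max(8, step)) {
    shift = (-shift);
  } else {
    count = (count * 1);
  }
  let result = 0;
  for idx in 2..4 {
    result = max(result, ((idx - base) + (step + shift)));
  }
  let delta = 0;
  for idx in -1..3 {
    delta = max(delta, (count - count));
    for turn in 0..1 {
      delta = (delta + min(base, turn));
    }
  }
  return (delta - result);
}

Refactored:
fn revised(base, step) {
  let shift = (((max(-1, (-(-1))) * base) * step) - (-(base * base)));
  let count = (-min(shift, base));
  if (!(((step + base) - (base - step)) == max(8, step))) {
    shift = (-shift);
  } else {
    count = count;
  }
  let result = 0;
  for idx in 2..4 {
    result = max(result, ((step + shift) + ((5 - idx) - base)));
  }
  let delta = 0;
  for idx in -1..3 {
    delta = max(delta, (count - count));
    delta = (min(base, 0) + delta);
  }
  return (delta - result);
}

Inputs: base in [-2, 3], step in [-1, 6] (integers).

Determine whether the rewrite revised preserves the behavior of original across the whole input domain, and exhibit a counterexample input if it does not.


Differences: local variable names differ; arithmetic usage differs; min/max/abs usage differs; comparison usage differs; boolean connective usage differs; loop structure differs; statement counts differ; constant usage differs — yet all 48 inputs agree.
verdict: equivalent


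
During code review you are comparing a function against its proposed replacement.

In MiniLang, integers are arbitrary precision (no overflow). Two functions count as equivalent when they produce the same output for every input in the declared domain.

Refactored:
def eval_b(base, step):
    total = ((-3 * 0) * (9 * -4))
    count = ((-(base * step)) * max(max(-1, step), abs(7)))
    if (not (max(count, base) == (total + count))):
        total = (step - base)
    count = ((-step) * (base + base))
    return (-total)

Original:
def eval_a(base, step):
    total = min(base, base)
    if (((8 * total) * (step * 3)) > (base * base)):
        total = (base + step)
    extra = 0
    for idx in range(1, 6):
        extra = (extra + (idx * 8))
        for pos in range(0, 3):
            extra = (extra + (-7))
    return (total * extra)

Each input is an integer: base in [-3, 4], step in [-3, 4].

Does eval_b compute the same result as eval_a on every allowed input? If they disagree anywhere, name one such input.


Try base=-3, step=-3.
eval_a: total=-3, then (((8 * total) * (step * 3)) > (base * base)) is true, then total=-6, then extra=0, then (idx=1), then extra=8, then (pos=0), then extra=1, then (pos=1), then extra=-6, then (pos=2), then extra=-13, then (idx=2), then extra=3, then (pos=0), then extra=-4, then (pos=1), then extra=-11, then (pos=2), then extra=-18, then (idx=3), then extra=6, then (pos=0), then extra=-1, then (pos=1), then extra=-8, then (pos=2), then extra=-15, then (idx=4), then extra=17, then (pos=0), then extra=10, then (pos=1), then extra=3, then (pos=2), then extra=-4, then (idx=5), then extra=36, then (pos=0), then extra=29, then (pos=1), then extra=22, then (pos=2), then extra=15, then returns -90
eval_b: total=0, then count=-63, then (not (max(count, base) == (total + count))) is true, then total=0, then count=-18, then returns 0
-90 != 0, so the rewrite changes behavior.
verdict: not equivalent; witness: base=-3, step=-3


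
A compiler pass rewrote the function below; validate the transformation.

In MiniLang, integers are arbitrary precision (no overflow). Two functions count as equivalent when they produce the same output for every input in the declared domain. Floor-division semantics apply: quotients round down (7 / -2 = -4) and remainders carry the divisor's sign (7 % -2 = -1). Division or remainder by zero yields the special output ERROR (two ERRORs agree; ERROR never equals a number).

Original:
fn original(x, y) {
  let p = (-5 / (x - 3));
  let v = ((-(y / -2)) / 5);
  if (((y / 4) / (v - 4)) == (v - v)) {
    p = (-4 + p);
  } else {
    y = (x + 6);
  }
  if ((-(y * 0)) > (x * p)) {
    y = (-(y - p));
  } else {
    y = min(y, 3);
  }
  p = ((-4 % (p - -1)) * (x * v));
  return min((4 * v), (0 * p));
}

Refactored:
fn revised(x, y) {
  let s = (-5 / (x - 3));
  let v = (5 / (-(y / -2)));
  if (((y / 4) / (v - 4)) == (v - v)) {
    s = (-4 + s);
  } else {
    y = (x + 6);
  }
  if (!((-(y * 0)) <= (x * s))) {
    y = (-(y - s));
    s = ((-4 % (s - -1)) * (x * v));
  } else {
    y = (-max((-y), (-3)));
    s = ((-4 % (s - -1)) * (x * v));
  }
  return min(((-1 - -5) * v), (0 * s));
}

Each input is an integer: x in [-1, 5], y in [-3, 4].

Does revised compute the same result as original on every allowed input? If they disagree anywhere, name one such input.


Evaluate both at x=-1, y=-3.
original: p=1, then v=-1, then (((y / 4) / (v - 4)) == (v - v)) is true, then p=-3, then ((-(y * 0)) > (x * p)) is false, then y=-3, then p=0, then returns -4
revised: s=1, then v=-5, then (((y / 4) / (v - 4)) == (v - v)) is true, then s=-3, then (!((-(y * 0)) <= (x * s))) is false, then y=-3, then s=0, then returns -20
-4 != -20, so the rewrite changes behavior.
verdict: not equivalent; witness: x=-1, y=-3


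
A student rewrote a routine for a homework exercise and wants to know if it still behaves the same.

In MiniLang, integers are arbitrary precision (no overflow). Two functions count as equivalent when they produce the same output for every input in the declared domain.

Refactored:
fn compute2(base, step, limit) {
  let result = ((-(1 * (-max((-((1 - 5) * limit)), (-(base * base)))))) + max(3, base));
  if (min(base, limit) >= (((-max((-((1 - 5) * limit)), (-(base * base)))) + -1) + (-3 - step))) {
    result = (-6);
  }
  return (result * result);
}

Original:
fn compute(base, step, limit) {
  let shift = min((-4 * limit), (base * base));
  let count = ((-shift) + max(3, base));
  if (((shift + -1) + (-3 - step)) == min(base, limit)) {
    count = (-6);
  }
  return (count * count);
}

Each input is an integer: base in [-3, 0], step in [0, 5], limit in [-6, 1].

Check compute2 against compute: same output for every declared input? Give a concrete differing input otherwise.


These are not equivalent — on base=-3, step=0, limit=0 the outputs split (9 vs 36).
compute: shift becomes 0; next count becomes 3; next (((shift + -1) + (-3 - step)) == min(base, limit)) evaluates to false; next final value 9
compute2: result becomes 3; next (min(base, limit) >= (((-max((-((1 - 5) * limit)), (-(base * base)))) + -1) + (-3 - step))) evaluates to true; next result becomes -6; next final value 36
verdict: not equivalent; witness: base=-3, step=0, limit=0


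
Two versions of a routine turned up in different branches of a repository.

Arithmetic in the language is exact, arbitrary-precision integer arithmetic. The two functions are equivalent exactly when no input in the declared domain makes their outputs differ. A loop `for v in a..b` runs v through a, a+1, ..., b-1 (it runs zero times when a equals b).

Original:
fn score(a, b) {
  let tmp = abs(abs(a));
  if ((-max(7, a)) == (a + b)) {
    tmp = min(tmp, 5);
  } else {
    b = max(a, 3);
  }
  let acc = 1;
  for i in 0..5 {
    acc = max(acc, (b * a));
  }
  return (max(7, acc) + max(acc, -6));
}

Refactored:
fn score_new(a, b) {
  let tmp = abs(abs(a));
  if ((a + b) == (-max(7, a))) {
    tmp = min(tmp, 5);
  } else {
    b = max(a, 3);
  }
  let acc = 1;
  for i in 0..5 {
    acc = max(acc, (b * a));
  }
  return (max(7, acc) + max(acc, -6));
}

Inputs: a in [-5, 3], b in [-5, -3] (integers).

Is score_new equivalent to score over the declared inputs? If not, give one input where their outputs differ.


Reading the diff, among the changes: same computation, different form.
As a probe, take a=-5, b=-4: score runs tmp = 5; ((-max(7, a)) == (a + b)) -> false; b = 3; acc = 1; [i=0]; acc = 1; [i=1]; acc = 1; [i=2]; acc = 1; [i=3]; acc = 1; [i=4]; acc = 1; return 8; score_new runs tmp = 5; ((a + b) == (-max(7, a))) -> false; b = 3; acc = 1; [i=0]; acc = 1; [i=1]; acc = 1; [i=2]; acc = 1; [i=3]; acc = 1; [i=4]; acc = 1; return 8; both end at 8.
Every one of the 27 inputs gives matching results.
verdict: equivalent


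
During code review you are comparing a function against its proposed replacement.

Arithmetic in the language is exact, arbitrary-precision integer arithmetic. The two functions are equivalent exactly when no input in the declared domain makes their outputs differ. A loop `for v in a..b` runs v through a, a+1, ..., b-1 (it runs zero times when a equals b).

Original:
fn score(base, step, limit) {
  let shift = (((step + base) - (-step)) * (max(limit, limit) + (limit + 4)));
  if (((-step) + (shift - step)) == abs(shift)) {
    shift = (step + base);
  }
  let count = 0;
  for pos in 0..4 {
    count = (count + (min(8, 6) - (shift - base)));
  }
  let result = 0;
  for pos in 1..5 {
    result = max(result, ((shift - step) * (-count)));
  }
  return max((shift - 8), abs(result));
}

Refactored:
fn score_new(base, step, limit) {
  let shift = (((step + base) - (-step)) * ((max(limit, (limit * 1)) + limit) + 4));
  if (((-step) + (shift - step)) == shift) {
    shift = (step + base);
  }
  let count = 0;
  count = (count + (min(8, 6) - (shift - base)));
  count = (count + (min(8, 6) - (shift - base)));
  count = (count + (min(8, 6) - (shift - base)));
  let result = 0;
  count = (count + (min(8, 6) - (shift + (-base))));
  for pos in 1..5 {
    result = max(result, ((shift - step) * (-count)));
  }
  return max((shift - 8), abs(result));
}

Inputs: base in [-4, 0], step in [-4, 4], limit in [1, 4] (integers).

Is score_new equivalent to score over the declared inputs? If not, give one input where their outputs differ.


Try base=-4, step=0, limit=1.
score: shift = -24; (((-step) + (shift - step)) == abs(shift)) -> false; count = 0; [pos=0]; count = 26; [pos=1]; count = 52; [pos=2]; count = 78; [pos=3]; count = 104; result = 0; [pos=1]; result = 2496; [pos=2]; result = 2496; [pos=3]; result = 2496; [pos=4]; result = 2496; return 2496
score_new: shift = -24; (((-step) + (shift - step)) == shift) -> true; shift = -4; count = 0; count = 6; count = 12; count = 18; result = 0; count = 24; [pos=1]; result = 96; [pos=2]; result = 96; [pos=3]; result = 96; [pos=4]; result = 96; return 96
2496 and 96 differ, so these are not the same function on this domain.
verdict: not equivalent; witness: base=-4, step=0, limit=1


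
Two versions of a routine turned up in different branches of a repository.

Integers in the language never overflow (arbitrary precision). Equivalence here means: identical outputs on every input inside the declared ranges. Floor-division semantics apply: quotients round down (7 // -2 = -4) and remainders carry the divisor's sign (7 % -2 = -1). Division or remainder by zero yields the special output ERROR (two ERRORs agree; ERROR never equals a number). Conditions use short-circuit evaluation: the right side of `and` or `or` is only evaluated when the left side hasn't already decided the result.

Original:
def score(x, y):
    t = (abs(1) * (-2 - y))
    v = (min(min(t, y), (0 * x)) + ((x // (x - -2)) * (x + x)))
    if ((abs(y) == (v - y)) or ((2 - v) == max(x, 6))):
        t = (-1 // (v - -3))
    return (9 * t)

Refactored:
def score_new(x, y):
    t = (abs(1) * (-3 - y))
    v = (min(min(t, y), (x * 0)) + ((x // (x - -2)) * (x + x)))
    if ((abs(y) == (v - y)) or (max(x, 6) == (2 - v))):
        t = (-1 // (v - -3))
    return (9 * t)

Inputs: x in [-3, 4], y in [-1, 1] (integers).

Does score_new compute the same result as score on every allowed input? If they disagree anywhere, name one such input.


Input x=-3, y=-1: -9 from score versus -18 from score_new.
verdict: not equivalent; witness: x=-3, y=-1


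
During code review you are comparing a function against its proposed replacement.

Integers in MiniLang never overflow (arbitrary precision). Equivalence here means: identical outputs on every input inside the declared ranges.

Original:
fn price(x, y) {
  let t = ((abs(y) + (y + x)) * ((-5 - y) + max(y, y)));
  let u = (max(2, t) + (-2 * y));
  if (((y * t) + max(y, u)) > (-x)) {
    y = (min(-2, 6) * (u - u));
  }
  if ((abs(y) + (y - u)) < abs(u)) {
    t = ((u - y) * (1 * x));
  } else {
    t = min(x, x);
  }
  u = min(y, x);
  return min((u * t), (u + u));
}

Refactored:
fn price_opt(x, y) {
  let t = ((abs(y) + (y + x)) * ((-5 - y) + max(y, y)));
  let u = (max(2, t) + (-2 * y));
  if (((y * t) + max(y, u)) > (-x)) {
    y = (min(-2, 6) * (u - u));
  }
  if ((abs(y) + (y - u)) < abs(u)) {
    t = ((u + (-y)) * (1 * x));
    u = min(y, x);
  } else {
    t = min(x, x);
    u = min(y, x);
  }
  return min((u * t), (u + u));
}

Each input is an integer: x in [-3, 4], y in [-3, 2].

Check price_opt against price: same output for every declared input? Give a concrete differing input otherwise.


This is a faithful refactor — statement counts differ; and arithmetic usage differs; and min/max/abs usage differs, but the computed results match everywhere.
Tracing x=-3, y=-2: price: t = 15; u = 19; (((y * t) + max(y, u)) > (-x)) -> false; ((abs(y) + (y - u)) < abs(u)) -> true; t = -63; u = -3; return -6 | price_opt: t = 15; u = 19; (((y * t) + max(y, u)) > (-x)) -> false; ((abs(y) + (y - u)) < abs(u)) -> true; t = -63; u = -3; return -6 — matching result -6.
Checked all 48 inputs in the declared domain: the outputs agree on every one.
verdict: equivalent


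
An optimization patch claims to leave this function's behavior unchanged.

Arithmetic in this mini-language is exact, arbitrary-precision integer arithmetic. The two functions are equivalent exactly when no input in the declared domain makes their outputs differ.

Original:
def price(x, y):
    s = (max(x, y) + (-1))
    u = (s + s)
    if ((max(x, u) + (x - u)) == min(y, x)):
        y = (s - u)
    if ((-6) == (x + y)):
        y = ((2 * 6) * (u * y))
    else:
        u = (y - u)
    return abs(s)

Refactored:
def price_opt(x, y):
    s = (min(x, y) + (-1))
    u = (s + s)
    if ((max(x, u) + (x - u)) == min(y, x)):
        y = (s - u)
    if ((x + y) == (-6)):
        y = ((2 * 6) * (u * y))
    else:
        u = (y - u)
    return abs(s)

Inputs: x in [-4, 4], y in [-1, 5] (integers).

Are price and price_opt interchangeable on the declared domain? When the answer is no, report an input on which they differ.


Not equivalent: x=-4, y=-1 separates them (2 vs 5).
price: s=-2, then u=-4, then ((max(x, u) + (x - u)) == min(y, x)) is true, then y=2, then ((-6) == (x + y)) is false, then u=6, then returns 2
price_opt: s=-5, then u=-10, then ((max(x, u) + (x - u)) == min(y, x)) is false, then ((x + y) == (-6)) is false, then u=9, then returns 5
verdict: not equivalent; witness: x=-4, y=-1


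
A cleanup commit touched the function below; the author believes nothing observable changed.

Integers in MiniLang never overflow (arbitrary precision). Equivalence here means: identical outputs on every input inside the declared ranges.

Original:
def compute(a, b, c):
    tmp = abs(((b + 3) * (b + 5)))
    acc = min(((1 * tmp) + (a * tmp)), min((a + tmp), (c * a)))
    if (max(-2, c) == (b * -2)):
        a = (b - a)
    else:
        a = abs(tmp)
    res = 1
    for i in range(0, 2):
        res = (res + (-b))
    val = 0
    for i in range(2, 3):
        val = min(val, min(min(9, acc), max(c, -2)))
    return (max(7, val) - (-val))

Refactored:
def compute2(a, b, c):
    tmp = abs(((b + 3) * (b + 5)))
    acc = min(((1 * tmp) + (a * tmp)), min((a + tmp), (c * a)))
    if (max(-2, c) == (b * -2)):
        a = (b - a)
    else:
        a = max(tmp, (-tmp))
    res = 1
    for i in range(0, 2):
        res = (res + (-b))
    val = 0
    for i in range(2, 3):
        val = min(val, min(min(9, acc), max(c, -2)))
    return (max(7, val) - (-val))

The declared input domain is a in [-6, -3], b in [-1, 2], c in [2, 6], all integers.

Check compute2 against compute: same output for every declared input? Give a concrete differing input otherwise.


This is a faithful refactor — min/max/abs usage differs, but the computed results match everywhere.
As a probe, take a=-6, b=2, c=5: compute runs tmp becomes 35; next acc becomes -175; next (max(-2, c) == (b * -2)) evaluates to false; next a becomes 35; next res becomes 1; next at i=0:; next res becomes -1; next at i=1:; next res becomes -3; next val becomes 0; next at i=2:; next val becomes -175; next final value -168; compute2 runs tmp becomes 35; next acc becomes -175; next (max(-2, c) == (b * -2)) evaluates to false; next a becomes 35; next res becomes 1; next at i=0:; next res becomes -1; next at i=1:; next res becomes -3; next val becomes 0; next at i=2:; next val becomes -175; next final value -168; both end at -168.
Checked all 80 inputs in the declared domain: the outputs agree on every one.
verdict: equivalent
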